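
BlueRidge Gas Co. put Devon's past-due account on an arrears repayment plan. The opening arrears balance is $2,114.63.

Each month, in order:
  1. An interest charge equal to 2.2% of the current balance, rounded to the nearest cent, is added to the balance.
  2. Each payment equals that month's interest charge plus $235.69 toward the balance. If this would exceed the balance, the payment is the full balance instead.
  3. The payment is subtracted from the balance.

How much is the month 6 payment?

$256.29

Month 1: $2,114.63 +$46.52 interest = $2,161.15; pay $282.21 → $1,878.94
Month 2: $1,878.94 +$41.34 interest = $1,920.28; pay $277.03 → $1,643.25
Month 3: $1,643.25 +$36.15 interest = $1,679.40; pay $271.84 → $1,407.56
Month 4: $1,407.56 +$30.97 interest = $1,438.53; pay $266.66 → $1,171.87
Month 5: $1,171.87 +$25.78 interest = $1,197.65; pay $261.47 → $936.18
Month 6: $936.18 +$20.60 interest = $956.78; pay $256.29 → $700.49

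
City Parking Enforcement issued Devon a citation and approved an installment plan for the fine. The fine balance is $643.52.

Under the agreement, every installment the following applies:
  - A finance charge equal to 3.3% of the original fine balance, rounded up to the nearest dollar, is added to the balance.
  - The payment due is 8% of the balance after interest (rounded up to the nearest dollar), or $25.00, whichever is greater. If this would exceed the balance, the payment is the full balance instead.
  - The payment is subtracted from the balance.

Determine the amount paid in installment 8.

Installment 1: $643.52 +$22.00 interest = $665.52; pay $54.00 → $611.52
Installment 2: $611.52 +$22.00 interest = $633.52; pay $51.00 → $582.52
Installment 3: $582.52 +$22.00 interest = $604.52; pay $49.00 → $555.52
Installment 4: $555.52 +$22.00 interest = $577.52; pay $47.00 → $530.52
Installment 5: $530.52 +$22.00 interest = $552.52; pay $45.00 → $507.52
Installment 6: $507.52 +$22.00 interest = $529.52; pay $43.00 → $486.52
Installment 7: $486.52 +$22.00 interest = $508.52; pay $41.00 → $467.52
Installment 8: $467.52 +$22.00 interest = $489.52; pay $40.00 → $449.52

$40.00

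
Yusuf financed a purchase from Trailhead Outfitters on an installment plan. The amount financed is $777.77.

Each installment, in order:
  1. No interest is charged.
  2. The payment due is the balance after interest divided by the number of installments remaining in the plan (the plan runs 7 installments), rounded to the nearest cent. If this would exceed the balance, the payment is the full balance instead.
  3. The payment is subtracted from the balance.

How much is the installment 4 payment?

Installment 1: $777.77 − $111.11 → $666.66
Installment 2: $666.66 − $111.11 → $555.55
Installment 3: $555.55 − $111.11 → $444.44
Installment 4: $444.44 − $111.11 → $333.33

$111.11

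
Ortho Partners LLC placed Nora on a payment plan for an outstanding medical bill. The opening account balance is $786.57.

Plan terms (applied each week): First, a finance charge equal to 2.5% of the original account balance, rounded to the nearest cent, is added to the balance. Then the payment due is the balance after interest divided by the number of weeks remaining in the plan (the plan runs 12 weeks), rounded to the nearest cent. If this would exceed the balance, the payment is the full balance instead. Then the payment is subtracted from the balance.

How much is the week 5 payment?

$75.58

# | Opening | Interest | Payment | End bal
1 | $786.57 | $19.66 | $67.19 | $739.04
2 | $739.04 | $19.66 | $68.97 | $689.73
3 | $689.73 | $19.66 | $70.94 | $638.45
4 | $638.45 | $19.66 | $73.12 | $584.99
5 | $584.99 | $19.66 | $75.58 | $529.07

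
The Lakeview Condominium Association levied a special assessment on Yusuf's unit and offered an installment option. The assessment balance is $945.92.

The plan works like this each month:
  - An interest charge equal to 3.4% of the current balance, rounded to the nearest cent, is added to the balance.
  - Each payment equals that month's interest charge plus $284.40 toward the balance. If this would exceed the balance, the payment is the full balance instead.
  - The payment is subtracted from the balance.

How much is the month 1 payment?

$316.56

Month 1: $945.92 +$32.16 interest = $978.08; pay $316.56 → $661.52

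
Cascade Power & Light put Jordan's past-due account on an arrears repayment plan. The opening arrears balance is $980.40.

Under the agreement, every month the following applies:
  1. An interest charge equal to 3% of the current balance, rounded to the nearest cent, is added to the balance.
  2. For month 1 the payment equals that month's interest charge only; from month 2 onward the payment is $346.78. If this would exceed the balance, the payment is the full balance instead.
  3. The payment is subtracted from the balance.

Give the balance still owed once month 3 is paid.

Month 1: $980.40 +$29.41 interest = $1,009.81; pay $29.41 → $980.40
Month 2: $980.40 +$29.41 interest = $1,009.81; pay $346.78 → $663.03
Month 3: $663.03 +$19.89 interest = $682.92; pay $346.78 → $336.14

$336.14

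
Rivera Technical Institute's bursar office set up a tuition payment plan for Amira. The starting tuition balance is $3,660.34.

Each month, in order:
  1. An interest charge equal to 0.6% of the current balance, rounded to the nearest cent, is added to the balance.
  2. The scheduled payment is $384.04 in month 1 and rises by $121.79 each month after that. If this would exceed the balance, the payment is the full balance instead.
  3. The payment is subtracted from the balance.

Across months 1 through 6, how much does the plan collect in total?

$3,744.58

# | Opening | Interest | Payment | End bal
1 | $3,660.34 | $21.96 | $384.04 | $3,298.26
2 | $3,298.26 | $19.79 | $505.83 | $2,812.22
3 | $2,812.22 | $16.87 | $627.62 | $2,201.47
4 | $2,201.47 | $13.21 | $749.41 | $1,465.27
5 | $1,465.27 | $8.79 | $871.20 | $602.86
6 | $602.86 | $3.62 | $606.48 | $0.00
Total paid: $3,744.58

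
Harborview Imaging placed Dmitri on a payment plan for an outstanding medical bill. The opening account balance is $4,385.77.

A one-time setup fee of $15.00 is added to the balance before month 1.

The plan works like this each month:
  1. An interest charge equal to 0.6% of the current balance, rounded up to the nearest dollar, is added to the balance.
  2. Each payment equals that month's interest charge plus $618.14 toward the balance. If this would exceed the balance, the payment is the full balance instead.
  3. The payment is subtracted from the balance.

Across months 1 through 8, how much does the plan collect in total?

Month 1: $4,400.77 +$27.00 interest = $4,427.77; pay $645.14 → $3,782.63
Month 2: $3,782.63 +$23.00 interest = $3,805.63; pay $641.14 → $3,164.49
Month 3: $3,164.49 +$19.00 interest = $3,183.49; pay $637.14 → $2,546.35
Month 4: $2,546.35 +$16.00 interest = $2,562.35; pay $634.14 → $1,928.21
Month 5: $1,928.21 +$12.00 interest = $1,940.21; pay $630.14 → $1,310.07
Month 6: $1,310.07 +$8.00 interest = $1,318.07; pay $626.14 → $691.93
Month 7: $691.93 +$5.00 interest = $696.93; pay $623.14 → $73.79
Month 8: $73.79 +$1.00 interest = $74.79; pay $74.79 → $0.00
Total paid: $4,511.77

$4,511.77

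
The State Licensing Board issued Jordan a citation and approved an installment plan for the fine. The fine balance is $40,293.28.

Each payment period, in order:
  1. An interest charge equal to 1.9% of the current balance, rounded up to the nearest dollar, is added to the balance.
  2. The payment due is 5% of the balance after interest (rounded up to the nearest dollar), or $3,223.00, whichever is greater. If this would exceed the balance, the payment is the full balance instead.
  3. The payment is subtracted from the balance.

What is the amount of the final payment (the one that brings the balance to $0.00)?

$1,332.28

# | Opening | Interest | Payment | End bal
1 | $40,293.28 | $766.00 | $3,223.00 | $37,836.28
2 | $37,836.28 | $719.00 | $3,223.00 | $35,332.28
3 | $35,332.28 | $672.00 | $3,223.00 | $32,781.28
4 | $32,781.28 | $623.00 | $3,223.00 | $30,181.28
5 | $30,181.28 | $574.00 | $3,223.00 | $27,532.28
6 | $27,532.28 | $524.00 | $3,223.00 | $24,833.28
7 | $24,833.28 | $472.00 | $3,223.00 | $22,082.28
8 | $22,082.28 | $420.00 | $3,223.00 | $19,279.28
9 | $19,279.28 | $367.00 | $3,223.00 | $16,423.28
10 | $16,423.28 | $313.00 | $3,223.00 | $13,513.28
11 | $13,513.28 | $257.00 | $3,223.00 | $10,547.28
12 | $10,547.28 | $201.00 | $3,223.00 | $7,525.28
13 | $7,525.28 | $143.00 | $3,223.00 | $4,445.28
14 | $4,445.28 | $85.00 | $3,223.00 | $1,307.28
15 | $1,307.28 | $25.00 | $1,332.28 | $0.00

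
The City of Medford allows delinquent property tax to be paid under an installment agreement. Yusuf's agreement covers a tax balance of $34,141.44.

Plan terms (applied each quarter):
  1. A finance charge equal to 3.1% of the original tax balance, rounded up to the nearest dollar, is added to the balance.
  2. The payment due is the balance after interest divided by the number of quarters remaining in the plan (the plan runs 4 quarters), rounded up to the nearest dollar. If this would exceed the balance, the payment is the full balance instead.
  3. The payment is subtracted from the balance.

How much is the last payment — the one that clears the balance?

$10,740.44

Quarter 1: $34,141.44 +$1,059.00 interest = $35,200.44; pay $8,801.00 → $26,399.44
Quarter 2: $26,399.44 +$1,059.00 interest = $27,458.44; pay $9,153.00 → $18,305.44
Quarter 3: $18,305.44 +$1,059.00 interest = $19,364.44; pay $9,683.00 → $9,681.44
Quarter 4: $9,681.44 +$1,059.00 interest = $10,740.44; pay $10,740.44 → $0.00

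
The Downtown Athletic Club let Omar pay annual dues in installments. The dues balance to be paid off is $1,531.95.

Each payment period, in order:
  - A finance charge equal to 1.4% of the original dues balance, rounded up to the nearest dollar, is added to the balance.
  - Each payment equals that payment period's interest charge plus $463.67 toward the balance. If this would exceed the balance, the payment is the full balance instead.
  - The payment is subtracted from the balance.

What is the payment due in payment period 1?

Payment period 1: $1,531.95 +$22.00 interest = $1,553.95; pay $485.67 → $1,068.28

$485.67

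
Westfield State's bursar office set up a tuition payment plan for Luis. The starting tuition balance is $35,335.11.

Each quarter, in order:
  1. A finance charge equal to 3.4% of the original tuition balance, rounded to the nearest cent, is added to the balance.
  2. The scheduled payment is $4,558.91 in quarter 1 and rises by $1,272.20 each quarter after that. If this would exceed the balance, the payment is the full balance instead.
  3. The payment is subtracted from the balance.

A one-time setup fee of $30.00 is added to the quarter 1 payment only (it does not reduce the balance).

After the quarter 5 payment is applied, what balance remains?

$5,825.51

Quarter 1: $35,335.11 +$1,201.39 interest = $36,536.50; pay $4,558.91 (+ $30.00 fee) → $31,977.59
Quarter 2: $31,977.59 +$1,201.39 interest = $33,178.98; pay $5,831.11 → $27,347.87
Quarter 3: $27,347.87 +$1,201.39 interest = $28,549.26; pay $7,103.31 → $21,445.95
Quarter 4: $21,445.95 +$1,201.39 interest = $22,647.34; pay $8,375.51 → $14,271.83
Quarter 5: $14,271.83 +$1,201.39 interest = $15,473.22; pay $9,647.71 → $5,825.51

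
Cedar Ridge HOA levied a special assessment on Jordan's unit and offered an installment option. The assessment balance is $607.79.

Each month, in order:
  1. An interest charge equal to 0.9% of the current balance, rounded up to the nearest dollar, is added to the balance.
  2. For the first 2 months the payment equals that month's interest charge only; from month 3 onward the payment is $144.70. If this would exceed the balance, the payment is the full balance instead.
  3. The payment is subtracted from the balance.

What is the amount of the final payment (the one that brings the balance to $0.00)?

$45.99

Month 1: opening $607.79; interest $6.00 → $613.79; payment $6.00; balance $607.79
Month 2: opening $607.79; interest $6.00 → $613.79; payment $6.00; balance $607.79
Month 3: opening $607.79; interest $6.00 → $613.79; payment $144.70; balance $469.09
Month 4: opening $469.09; interest $5.00 → $474.09; payment $144.70; balance $329.39
Month 5: opening $329.39; interest $3.00 → $332.39; payment $144.70; balance $187.69
Month 6: opening $187.69; interest $2.00 → $189.69; payment $144.70; balance $44.99
Month 7: opening $44.99; interest $1.00 → $45.99; payment $45.99; balance $0.00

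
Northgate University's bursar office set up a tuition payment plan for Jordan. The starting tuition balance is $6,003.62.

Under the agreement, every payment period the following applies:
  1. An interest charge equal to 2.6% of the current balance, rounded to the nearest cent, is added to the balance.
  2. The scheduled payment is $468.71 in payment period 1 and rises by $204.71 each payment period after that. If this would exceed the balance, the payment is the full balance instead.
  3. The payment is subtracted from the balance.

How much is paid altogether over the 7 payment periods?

Payment period 1: opening $6,003.62; interest $156.09 → $6,159.71; payment $468.71; balance $5,691.00
Payment period 2: opening $5,691.00; interest $147.97 → $5,838.97; payment $673.42; balance $5,165.55
Payment period 3: opening $5,165.55; interest $134.30 → $5,299.85; payment $878.13; balance $4,421.72
Payment period 4: opening $4,421.72; interest $114.96 → $4,536.68; payment $1,082.84; balance $3,453.84
Payment period 5: opening $3,453.84; interest $89.80 → $3,543.64; payment $1,287.55; balance $2,256.09
Payment period 6: opening $2,256.09; interest $58.66 → $2,314.75; payment $1,492.26; balance $822.49
Payment period 7: opening $822.49; interest $21.38 → $843.87; payment $843.87; balance $0.00
Total paid: $6,726.78

$6,726.78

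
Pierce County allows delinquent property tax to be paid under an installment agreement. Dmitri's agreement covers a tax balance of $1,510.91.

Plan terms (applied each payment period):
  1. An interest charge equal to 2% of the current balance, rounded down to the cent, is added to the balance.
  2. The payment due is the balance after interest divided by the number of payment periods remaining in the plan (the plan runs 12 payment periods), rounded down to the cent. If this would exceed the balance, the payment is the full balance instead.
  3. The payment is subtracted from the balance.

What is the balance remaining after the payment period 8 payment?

$590.09

Payment period 1: $1,510.91 +$30.21 interest = $1,541.12; pay $128.42 → $1,412.70
Payment period 2: $1,412.70 +$28.25 interest = $1,440.95; pay $130.99 → $1,309.96
Payment period 3: $1,309.96 +$26.19 interest = $1,336.15; pay $133.61 → $1,202.54
Payment period 4: $1,202.54 +$24.05 interest = $1,226.59; pay $136.28 → $1,090.31
Payment period 5: $1,090.31 +$21.80 interest = $1,112.11; pay $139.01 → $973.10
Payment period 6: $973.10 +$19.46 interest = $992.56; pay $141.79 → $850.77
Payment period 7: $850.77 +$17.01 interest = $867.78; pay $144.63 → $723.15
Payment period 8: $723.15 +$14.46 interest = $737.61; pay $147.52 → $590.09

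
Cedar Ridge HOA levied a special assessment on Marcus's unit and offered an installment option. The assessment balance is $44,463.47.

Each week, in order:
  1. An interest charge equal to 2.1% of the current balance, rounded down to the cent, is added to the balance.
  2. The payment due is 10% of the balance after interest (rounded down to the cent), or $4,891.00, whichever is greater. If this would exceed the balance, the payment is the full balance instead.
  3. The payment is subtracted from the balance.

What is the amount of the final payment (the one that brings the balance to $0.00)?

# | Opening | Interest | Payment | End bal
1 | $44,463.47 | $933.73 | $4,891.00 | $40,506.20
2 | $40,506.20 | $850.63 | $4,891.00 | $36,465.83
3 | $36,465.83 | $765.78 | $4,891.00 | $32,340.61
4 | $32,340.61 | $679.15 | $4,891.00 | $28,128.76
5 | $28,128.76 | $590.70 | $4,891.00 | $23,828.46
6 | $23,828.46 | $500.39 | $4,891.00 | $19,437.85
7 | $19,437.85 | $408.19 | $4,891.00 | $14,955.04
8 | $14,955.04 | $314.05 | $4,891.00 | $10,378.09
9 | $10,378.09 | $217.93 | $4,891.00 | $5,705.02
10 | $5,705.02 | $119.80 | $4,891.00 | $933.82
11 | $933.82 | $19.61 | $953.43 | $0.00

$953.43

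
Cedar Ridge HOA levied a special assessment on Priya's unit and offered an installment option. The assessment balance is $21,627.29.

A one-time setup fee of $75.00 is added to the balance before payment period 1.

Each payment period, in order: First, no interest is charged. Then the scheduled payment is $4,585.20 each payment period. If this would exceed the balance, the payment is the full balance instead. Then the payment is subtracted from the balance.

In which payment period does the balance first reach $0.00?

Payment period 1: $21,702.29 − $4,585.20 → $17,117.09
Payment period 2: $17,117.09 − $4,585.20 → $12,531.89
Payment period 3: $12,531.89 − $4,585.20 → $7,946.69
Payment period 4: $7,946.69 − $4,585.20 → $3,361.49
Payment period 5: $3,361.49 − $3,361.49 → $0.00
Balance reaches $0.00 in payment period 5.

5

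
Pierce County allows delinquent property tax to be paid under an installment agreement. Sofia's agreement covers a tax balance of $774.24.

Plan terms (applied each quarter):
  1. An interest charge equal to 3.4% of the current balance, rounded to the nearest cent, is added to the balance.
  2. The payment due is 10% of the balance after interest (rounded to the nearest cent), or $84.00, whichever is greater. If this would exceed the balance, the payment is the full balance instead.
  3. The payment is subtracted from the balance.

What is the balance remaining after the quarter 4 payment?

Quarter 1: opening $774.24; interest $26.32 → $800.56; payment $84.00; balance $716.56
Quarter 2: opening $716.56; interest $24.36 → $740.92; payment $84.00; balance $656.92
Quarter 3: opening $656.92; interest $22.34 → $679.26; payment $84.00; balance $595.26
Quarter 4: opening $595.26; interest $20.24 → $615.50; payment $84.00; balance $531.50

$531.50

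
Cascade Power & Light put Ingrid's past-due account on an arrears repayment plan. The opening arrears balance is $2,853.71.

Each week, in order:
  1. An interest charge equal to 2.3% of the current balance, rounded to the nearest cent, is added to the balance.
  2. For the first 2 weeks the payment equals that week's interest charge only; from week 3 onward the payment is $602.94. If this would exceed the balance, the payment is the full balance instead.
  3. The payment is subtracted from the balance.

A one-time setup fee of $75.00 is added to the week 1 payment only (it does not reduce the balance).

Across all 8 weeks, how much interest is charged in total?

$333.95

Week 1: $2,853.71 +$65.64 interest = $2,919.35; pay $65.64 (+ $75.00 fee) → $2,853.71
Week 2: $2,853.71 +$65.64 interest = $2,919.35; pay $65.64 → $2,853.71
Week 3: $2,853.71 +$65.64 interest = $2,919.35; pay $602.94 → $2,316.41
Week 4: $2,316.41 +$53.28 interest = $2,369.69; pay $602.94 → $1,766.75
Week 5: $1,766.75 +$40.64 interest = $1,807.39; pay $602.94 → $1,204.45
Week 6: $1,204.45 +$27.70 interest = $1,232.15; pay $602.94 → $629.21
Week 7: $629.21 +$14.47 interest = $643.68; pay $602.94 → $40.74
Week 8: $40.74 +$0.94 interest = $41.68; pay $41.68 → $0.00
Total interest: $65.64 + $65.64 + $65.64 + $53.28 + $40.64 + $27.70 + $14.47 + $0.94 = $333.95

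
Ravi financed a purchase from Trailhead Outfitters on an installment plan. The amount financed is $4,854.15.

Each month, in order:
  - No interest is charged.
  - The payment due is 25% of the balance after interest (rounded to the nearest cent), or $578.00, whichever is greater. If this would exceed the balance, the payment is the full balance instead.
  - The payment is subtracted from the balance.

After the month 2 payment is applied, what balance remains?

# | Opening | Payment | End bal
1 | $4,854.15 | $1,213.54 | $3,640.61
2 | $3,640.61 | $910.15 | $2,730.46

$2,730.46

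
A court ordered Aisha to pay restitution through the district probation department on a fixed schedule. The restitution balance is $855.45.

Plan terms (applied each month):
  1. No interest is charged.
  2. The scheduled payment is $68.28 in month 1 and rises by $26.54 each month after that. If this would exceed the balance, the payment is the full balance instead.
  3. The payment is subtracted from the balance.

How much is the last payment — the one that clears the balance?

$47.67

Month 1: opening $855.45; payment $68.28; balance $787.17
Month 2: opening $787.17; payment $94.82; balance $692.35
Month 3: opening $692.35; payment $121.36; balance $570.99
Month 4: opening $570.99; payment $147.90; balance $423.09
Month 5: opening $423.09; payment $174.44; balance $248.65
Month 6: opening $248.65; payment $200.98; balance $47.67
Month 7: opening $47.67; payment $47.67; balance $0.00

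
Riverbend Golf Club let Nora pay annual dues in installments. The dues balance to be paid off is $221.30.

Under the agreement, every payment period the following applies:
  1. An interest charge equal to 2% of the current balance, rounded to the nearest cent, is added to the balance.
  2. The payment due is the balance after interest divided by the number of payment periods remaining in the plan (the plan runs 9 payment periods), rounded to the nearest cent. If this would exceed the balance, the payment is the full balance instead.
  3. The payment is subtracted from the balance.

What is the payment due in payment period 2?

# | Opening | Interest | Payment | End bal
1 | $221.30 | $4.43 | $25.08 | $200.65
2 | $200.65 | $4.01 | $25.58 | $179.08

$25.58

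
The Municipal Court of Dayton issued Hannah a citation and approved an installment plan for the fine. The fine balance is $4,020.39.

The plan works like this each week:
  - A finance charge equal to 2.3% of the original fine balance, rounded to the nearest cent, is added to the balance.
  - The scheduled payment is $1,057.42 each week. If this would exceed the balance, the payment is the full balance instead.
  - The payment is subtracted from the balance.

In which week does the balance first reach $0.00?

Week 1: $4,020.39 +$92.47 interest = $4,112.86; pay $1,057.42 → $3,055.44
Week 2: $3,055.44 +$92.47 interest = $3,147.91; pay $1,057.42 → $2,090.49
Week 3: $2,090.49 +$92.47 interest = $2,182.96; pay $1,057.42 → $1,125.54
Week 4: $1,125.54 +$92.47 interest = $1,218.01; pay $1,057.42 → $160.59
Week 5: $160.59 +$92.47 interest = $253.06; pay $253.06 → $0.00
Balance reaches $0.00 in week 5.

5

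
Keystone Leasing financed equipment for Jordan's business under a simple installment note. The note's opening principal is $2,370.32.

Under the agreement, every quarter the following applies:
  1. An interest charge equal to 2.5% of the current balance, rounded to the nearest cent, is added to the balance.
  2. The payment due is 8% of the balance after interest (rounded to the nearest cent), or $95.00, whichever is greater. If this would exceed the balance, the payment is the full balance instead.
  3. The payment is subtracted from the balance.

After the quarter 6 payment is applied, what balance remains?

Quarter 1: opening $2,370.32; interest $59.26 → $2,429.58; payment $194.37; balance $2,235.21
Quarter 2: opening $2,235.21; interest $55.88 → $2,291.09; payment $183.29; balance $2,107.80
Quarter 3: opening $2,107.80; interest $52.70 → $2,160.50; payment $172.84; balance $1,987.66
Quarter 4: opening $1,987.66; interest $49.69 → $2,037.35; payment $162.99; balance $1,874.36
Quarter 5: opening $1,874.36; interest $46.86 → $1,921.22; payment $153.70; balance $1,767.52
Quarter 6: opening $1,767.52; interest $44.19 → $1,811.71; payment $144.94; balance $1,666.77

$1,666.77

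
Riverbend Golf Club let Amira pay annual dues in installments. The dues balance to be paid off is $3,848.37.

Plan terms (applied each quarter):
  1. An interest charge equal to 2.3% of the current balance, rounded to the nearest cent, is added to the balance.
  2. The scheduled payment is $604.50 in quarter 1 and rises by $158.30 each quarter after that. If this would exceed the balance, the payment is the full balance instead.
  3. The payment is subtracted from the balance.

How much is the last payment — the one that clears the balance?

Quarter 1: opening $3,848.37; interest $88.51 → $3,936.88; payment $604.50; balance $3,332.38
Quarter 2: opening $3,332.38; interest $76.64 → $3,409.02; payment $762.80; balance $2,646.22
Quarter 3: opening $2,646.22; interest $60.86 → $2,707.08; payment $921.10; balance $1,785.98
Quarter 4: opening $1,785.98; interest $41.08 → $1,827.06; payment $1,079.40; balance $747.66
Quarter 5: opening $747.66; interest $17.20 → $764.86; payment $764.86; balance $0.00

$764.86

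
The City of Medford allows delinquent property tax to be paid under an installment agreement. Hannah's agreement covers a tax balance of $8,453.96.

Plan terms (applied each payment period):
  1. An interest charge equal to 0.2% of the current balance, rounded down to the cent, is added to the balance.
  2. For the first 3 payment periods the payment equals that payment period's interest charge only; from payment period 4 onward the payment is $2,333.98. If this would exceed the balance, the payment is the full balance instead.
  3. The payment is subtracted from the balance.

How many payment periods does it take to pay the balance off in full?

Payment period 1: opening $8,453.96; interest $16.90 → $8,470.86; payment $16.90; balance $8,453.96
Payment period 2: opening $8,453.96; interest $16.90 → $8,470.86; payment $16.90; balance $8,453.96
Payment period 3: opening $8,453.96; interest $16.90 → $8,470.86; payment $16.90; balance $8,453.96
Payment period 4: opening $8,453.96; interest $16.90 → $8,470.86; payment $2,333.98; balance $6,136.88
Payment period 5: opening $6,136.88; interest $12.27 → $6,149.15; payment $2,333.98; balance $3,815.17
Payment period 6: opening $3,815.17; interest $7.63 → $3,822.80; payment $2,333.98; balance $1,488.82
Payment period 7: opening $1,488.82; interest $2.97 → $1,491.79; payment $1,491.79; balance $0.00
Balance reaches $0.00 in payment period 7.

7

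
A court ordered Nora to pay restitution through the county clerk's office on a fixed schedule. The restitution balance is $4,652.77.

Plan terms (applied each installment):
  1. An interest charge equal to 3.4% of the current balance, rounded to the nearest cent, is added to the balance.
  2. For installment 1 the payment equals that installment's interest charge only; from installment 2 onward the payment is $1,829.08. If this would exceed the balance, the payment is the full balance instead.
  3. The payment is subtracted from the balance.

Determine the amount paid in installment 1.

$158.19

# | Opening | Interest | Payment | End bal
1 | $4,652.77 | $158.19 | $158.19 | $4,652.77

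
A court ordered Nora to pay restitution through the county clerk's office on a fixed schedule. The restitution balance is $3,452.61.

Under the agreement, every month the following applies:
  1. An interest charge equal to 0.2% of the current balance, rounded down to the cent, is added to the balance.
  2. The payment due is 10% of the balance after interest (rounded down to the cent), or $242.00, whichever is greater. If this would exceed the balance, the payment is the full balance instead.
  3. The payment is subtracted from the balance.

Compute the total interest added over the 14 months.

Month 1: opening $3,452.61; interest $6.90 → $3,459.51; payment $345.95; balance $3,113.56
Month 2: opening $3,113.56; interest $6.22 → $3,119.78; payment $311.97; balance $2,807.81
Month 3: opening $2,807.81; interest $5.61 → $2,813.42; payment $281.34; balance $2,532.08
Month 4: opening $2,532.08; interest $5.06 → $2,537.14; payment $253.71; balance $2,283.43
Month 5: opening $2,283.43; interest $4.56 → $2,287.99; payment $242.00; balance $2,045.99
Month 6: opening $2,045.99; interest $4.09 → $2,050.08; payment $242.00; balance $1,808.08
Month 7: opening $1,808.08; interest $3.61 → $1,811.69; payment $242.00; balance $1,569.69
Month 8: opening $1,569.69; interest $3.13 → $1,572.82; payment $242.00; balance $1,330.82
Month 9: opening $1,330.82; interest $2.66 → $1,333.48; payment $242.00; balance $1,091.48
Month 10: opening $1,091.48; interest $2.18 → $1,093.66; payment $242.00; balance $851.66
Month 11: opening $851.66; interest $1.70 → $853.36; payment $242.00; balance $611.36
Month 12: opening $611.36; interest $1.22 → $612.58; payment $242.00; balance $370.58
Month 13: opening $370.58; interest $0.74 → $371.32; payment $242.00; balance $129.32
Month 14: opening $129.32; interest $0.25 → $129.57; payment $129.57; balance $0.00
Total interest: $6.90 + $6.22 + $5.61 + $5.06 + $4.56 + $4.09 + $3.61 + $3.13 + $2.66 + $2.18 + $1.70 + $1.22 + $0.74 + $0.25 = $47.93

$47.93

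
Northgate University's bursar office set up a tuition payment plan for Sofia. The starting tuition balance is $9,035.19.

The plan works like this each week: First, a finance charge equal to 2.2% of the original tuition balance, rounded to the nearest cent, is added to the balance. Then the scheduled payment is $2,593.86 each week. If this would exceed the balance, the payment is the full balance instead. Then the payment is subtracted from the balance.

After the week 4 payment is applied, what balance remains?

Week 1: opening $9,035.19; interest $198.77 → $9,233.96; payment $2,593.86; balance $6,640.10
Week 2: opening $6,640.10; interest $198.77 → $6,838.87; payment $2,593.86; balance $4,245.01
Week 3: opening $4,245.01; interest $198.77 → $4,443.78; payment $2,593.86; balance $1,849.92
Week 4: opening $1,849.92; interest $198.77 → $2,048.69; payment $2,048.69; balance $0.00

$0.00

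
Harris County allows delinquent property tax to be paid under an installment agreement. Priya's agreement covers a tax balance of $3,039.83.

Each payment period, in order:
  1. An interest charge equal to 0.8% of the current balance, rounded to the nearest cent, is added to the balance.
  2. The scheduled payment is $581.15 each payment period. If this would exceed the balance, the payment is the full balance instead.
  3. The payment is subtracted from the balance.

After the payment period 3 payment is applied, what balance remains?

Payment period 1: $3,039.83 +$24.32 interest = $3,064.15; pay $581.15 → $2,483.00
Payment period 2: $2,483.00 +$19.86 interest = $2,502.86; pay $581.15 → $1,921.71
Payment period 3: $1,921.71 +$15.37 interest = $1,937.08; pay $581.15 → $1,355.93

$1,355.93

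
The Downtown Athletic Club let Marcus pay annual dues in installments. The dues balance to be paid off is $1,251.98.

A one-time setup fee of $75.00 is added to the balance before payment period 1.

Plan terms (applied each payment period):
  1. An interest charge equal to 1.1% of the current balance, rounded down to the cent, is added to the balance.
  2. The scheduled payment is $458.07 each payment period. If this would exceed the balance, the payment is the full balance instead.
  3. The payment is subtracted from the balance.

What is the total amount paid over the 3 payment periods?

$1,356.06

Payment period 1: $1,326.98 +$14.59 interest = $1,341.57; pay $458.07 → $883.50
Payment period 2: $883.50 +$9.71 interest = $893.21; pay $458.07 → $435.14
Payment period 3: $435.14 +$4.78 interest = $439.92; pay $439.92 → $0.00
Total paid: $1,356.06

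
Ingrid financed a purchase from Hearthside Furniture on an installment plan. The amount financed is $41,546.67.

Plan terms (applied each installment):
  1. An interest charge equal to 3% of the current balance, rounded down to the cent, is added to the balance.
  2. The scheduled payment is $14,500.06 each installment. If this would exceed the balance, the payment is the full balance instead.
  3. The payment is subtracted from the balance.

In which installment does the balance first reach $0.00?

4

Installment 1: opening $41,546.67; interest $1,246.40 → $42,793.07; payment $14,500.06; balance $28,293.01
Installment 2: opening $28,293.01; interest $848.79 → $29,141.80; payment $14,500.06; balance $14,641.74
Installment 3: opening $14,641.74; interest $439.25 → $15,080.99; payment $14,500.06; balance $580.93
Installment 4: opening $580.93; interest $17.42 → $598.35; payment $598.35; balance $0.00
Balance reaches $0.00 in installment 4.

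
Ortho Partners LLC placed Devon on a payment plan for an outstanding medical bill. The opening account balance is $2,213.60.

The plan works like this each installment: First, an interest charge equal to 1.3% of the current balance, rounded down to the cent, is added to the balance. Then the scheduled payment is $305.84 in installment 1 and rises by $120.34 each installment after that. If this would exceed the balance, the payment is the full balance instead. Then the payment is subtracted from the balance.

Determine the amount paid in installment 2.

Installment 1: $2,213.60 +$28.77 interest = $2,242.37; pay $305.84 → $1,936.53
Installment 2: $1,936.53 +$25.17 interest = $1,961.70; pay $426.18 → $1,535.52

$426.18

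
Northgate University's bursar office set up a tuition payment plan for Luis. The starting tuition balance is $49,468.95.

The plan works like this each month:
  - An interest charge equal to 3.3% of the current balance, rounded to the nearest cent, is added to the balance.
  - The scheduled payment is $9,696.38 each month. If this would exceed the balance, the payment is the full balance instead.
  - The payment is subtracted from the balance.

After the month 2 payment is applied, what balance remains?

Month 1: opening $49,468.95; interest $1,632.48 → $51,101.43; payment $9,696.38; balance $41,405.05
Month 2: opening $41,405.05; interest $1,366.37 → $42,771.42; payment $9,696.38; balance $33,075.04

$33,075.04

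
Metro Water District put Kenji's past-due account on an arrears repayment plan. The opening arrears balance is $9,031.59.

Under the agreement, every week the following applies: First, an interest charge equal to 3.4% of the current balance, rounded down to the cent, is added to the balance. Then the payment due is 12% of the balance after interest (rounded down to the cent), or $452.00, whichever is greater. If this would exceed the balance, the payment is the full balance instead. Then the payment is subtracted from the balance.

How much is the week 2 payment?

# | Opening | Interest | Payment | End bal
1 | $9,031.59 | $307.07 | $1,120.63 | $8,218.03
2 | $8,218.03 | $279.41 | $1,019.69 | $7,477.75

$1,019.69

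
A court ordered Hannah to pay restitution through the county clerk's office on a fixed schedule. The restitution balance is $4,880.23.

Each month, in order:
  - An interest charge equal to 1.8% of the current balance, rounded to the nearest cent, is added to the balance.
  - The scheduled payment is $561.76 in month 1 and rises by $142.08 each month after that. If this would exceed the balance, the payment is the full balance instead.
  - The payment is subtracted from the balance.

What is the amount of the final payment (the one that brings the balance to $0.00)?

Month 1: opening $4,880.23; interest $87.84 → $4,968.07; payment $561.76; balance $4,406.31
Month 2: opening $4,406.31; interest $79.31 → $4,485.62; payment $703.84; balance $3,781.78
Month 3: opening $3,781.78; interest $68.07 → $3,849.85; payment $845.92; balance $3,003.93
Month 4: opening $3,003.93; interest $54.07 → $3,058.00; payment $988.00; balance $2,070.00
Month 5: opening $2,070.00; interest $37.26 → $2,107.26; payment $1,130.08; balance $977.18
Month 6: opening $977.18; interest $17.59 → $994.77; payment $994.77; balance $0.00

$994.77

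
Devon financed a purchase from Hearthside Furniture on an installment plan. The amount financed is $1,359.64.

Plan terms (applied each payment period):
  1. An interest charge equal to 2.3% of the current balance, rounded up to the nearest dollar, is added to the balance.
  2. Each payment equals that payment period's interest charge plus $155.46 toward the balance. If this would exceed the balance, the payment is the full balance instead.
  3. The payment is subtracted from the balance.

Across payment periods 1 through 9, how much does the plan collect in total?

$1,516.64

Payment period 1: opening $1,359.64; interest $32.00 → $1,391.64; payment $187.46; balance $1,204.18
Payment period 2: opening $1,204.18; interest $28.00 → $1,232.18; payment $183.46; balance $1,048.72
Payment period 3: opening $1,048.72; interest $25.00 → $1,073.72; payment $180.46; balance $893.26
Payment period 4: opening $893.26; interest $21.00 → $914.26; payment $176.46; balance $737.80
Payment period 5: opening $737.80; interest $17.00 → $754.80; payment $172.46; balance $582.34
Payment period 6: opening $582.34; interest $14.00 → $596.34; payment $169.46; balance $426.88
Payment period 7: opening $426.88; interest $10.00 → $436.88; payment $165.46; balance $271.42
Payment period 8: opening $271.42; interest $7.00 → $278.42; payment $162.46; balance $115.96
Payment period 9: opening $115.96; interest $3.00 → $118.96; payment $118.96; balance $0.00
Total paid: $1,516.64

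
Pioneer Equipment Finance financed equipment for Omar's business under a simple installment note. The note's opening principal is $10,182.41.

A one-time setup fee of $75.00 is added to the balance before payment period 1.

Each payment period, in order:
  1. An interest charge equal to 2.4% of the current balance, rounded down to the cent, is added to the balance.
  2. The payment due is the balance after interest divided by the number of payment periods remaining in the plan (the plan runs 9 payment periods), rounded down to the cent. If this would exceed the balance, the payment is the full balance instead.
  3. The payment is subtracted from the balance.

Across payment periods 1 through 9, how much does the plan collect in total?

$11,570.43

Payment period 1: opening $10,257.41; interest $246.17 → $10,503.58; payment $1,167.06; balance $9,336.52
Payment period 2: opening $9,336.52; interest $224.07 → $9,560.59; payment $1,195.07; balance $8,365.52
Payment period 3: opening $8,365.52; interest $200.77 → $8,566.29; payment $1,223.75; balance $7,342.54
Payment period 4: opening $7,342.54; interest $176.22 → $7,518.76; payment $1,253.12; balance $6,265.64
Payment period 5: opening $6,265.64; interest $150.37 → $6,416.01; payment $1,283.20; balance $5,132.81
Payment period 6: opening $5,132.81; interest $123.18 → $5,255.99; payment $1,313.99; balance $3,942.00
Payment period 7: opening $3,942.00; interest $94.60 → $4,036.60; payment $1,345.53; balance $2,691.07
Payment period 8: opening $2,691.07; interest $64.58 → $2,755.65; payment $1,377.82; balance $1,377.83
Payment period 9: opening $1,377.83; interest $33.06 → $1,410.89; payment $1,410.89; balance $0.00
Total paid: $11,570.43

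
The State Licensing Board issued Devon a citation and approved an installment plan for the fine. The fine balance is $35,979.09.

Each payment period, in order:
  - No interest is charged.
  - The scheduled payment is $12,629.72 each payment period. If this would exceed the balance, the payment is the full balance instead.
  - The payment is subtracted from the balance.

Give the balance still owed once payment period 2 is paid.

Payment period 1: opening $35,979.09; payment $12,629.72; balance $23,349.37
Payment period 2: opening $23,349.37; payment $12,629.72; balance $10,719.65

$10,719.65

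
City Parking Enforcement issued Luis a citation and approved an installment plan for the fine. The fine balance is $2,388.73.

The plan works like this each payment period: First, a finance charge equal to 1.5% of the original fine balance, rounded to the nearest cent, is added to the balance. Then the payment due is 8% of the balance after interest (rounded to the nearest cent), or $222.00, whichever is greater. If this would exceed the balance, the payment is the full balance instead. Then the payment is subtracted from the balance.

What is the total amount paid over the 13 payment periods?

$2,854.52

Payment period 1: $2,388.73 +$35.83 interest = $2,424.56; pay $222.00 → $2,202.56
Payment period 2: $2,202.56 +$35.83 interest = $2,238.39; pay $222.00 → $2,016.39
Payment period 3: $2,016.39 +$35.83 interest = $2,052.22; pay $222.00 → $1,830.22
Payment period 4: $1,830.22 +$35.83 interest = $1,866.05; pay $222.00 → $1,644.05
Payment period 5: $1,644.05 +$35.83 interest = $1,679.88; pay $222.00 → $1,457.88
Payment period 6: $1,457.88 +$35.83 interest = $1,493.71; pay $222.00 → $1,271.71
Payment period 7: $1,271.71 +$35.83 interest = $1,307.54; pay $222.00 → $1,085.54
Payment period 8: $1,085.54 +$35.83 interest = $1,121.37; pay $222.00 → $899.37
Payment period 9: $899.37 +$35.83 interest = $935.20; pay $222.00 → $713.20
Payment period 10: $713.20 +$35.83 interest = $749.03; pay $222.00 → $527.03
Payment period 11: $527.03 +$35.83 interest = $562.86; pay $222.00 → $340.86
Payment period 12: $340.86 +$35.83 interest = $376.69; pay $222.00 → $154.69
Payment period 13: $154.69 +$35.83 interest = $190.52; pay $190.52 → $0.00
Total paid: $2,854.52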